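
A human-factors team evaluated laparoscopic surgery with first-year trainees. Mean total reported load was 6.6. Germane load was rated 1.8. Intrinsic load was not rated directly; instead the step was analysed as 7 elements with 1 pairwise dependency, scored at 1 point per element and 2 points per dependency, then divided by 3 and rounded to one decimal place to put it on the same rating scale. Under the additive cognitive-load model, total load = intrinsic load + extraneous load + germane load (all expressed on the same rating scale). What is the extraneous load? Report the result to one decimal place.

1.8

Intrinsic (element-interactivity): (7 × 1 + 1 × 2) / 3 = 9 / 3 = 3.0000 → 3.0.
extraneous load = total − intrinsic − germane
             = 6.6 − 3.0 − 1.8 = 1.8.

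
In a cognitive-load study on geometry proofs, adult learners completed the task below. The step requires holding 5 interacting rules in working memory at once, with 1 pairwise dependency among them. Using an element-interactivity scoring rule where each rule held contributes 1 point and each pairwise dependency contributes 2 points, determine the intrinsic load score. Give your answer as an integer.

7

Element contribution: 5 × 1 = 5.
Interaction contribution: 1 × 2 = 2.
Intrinsic load = 5 + 2 = 7.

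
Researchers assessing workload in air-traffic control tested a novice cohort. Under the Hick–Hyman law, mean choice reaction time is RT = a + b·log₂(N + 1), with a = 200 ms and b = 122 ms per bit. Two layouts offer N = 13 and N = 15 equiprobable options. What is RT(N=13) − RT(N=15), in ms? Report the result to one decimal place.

-23.5

RT(13) = 200 + 122·log₂(14) = 200 + 122·3.8074 = 664.5028 ms.
RT(15) = 200 + 122·log₂(16) = 200 + 122·4.0000 = 688.0000 ms.
Difference = 664.5028 − 688.0000 = -23.4972 ≈ -23.5 ms.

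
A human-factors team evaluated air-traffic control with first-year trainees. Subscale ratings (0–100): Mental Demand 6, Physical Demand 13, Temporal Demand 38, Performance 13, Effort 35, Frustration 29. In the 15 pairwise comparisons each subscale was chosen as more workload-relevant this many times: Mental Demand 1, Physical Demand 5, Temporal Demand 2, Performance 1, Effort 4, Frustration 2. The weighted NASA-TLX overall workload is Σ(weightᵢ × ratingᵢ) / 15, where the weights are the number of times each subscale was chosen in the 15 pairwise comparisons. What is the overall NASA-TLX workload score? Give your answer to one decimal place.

23.9

The tallies are the weights (they sum to 15).
Weighted sum = 1·6 + 5·13 + 2·38 + 1·13 + 4·35 + 2·29
            = 6 + 65 + 76 + 13 + 140 + 58 = 358.
Overall workload = 358 / 15 = 23.8667 ≈ 23.9.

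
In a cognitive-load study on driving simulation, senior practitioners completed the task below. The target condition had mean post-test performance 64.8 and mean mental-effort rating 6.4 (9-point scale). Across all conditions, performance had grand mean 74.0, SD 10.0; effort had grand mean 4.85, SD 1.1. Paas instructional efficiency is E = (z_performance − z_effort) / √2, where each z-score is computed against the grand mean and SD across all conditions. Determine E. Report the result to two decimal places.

z_performance = (64.8 − 74.0) / 10.0 = -9.2000 / 10.0 = -0.9200.
z_effort = (6.4 − 4.85) / 1.1 = 1.5500 / 1.1 = 1.4091.
z_P − z_E = -0.9200 − 1.4091 = -2.3291.
E = -2.3291 / √2 = -2.3291 / 1.41421 = -1.6469 ≈ -1.65.

-1.65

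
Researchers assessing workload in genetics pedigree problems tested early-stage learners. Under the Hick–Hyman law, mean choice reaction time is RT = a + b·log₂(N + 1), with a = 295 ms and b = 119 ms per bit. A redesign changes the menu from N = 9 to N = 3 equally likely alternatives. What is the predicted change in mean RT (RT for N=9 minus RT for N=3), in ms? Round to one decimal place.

RT(9) = 295 + 119·log₂(10) = 295 + 119·3.3219 = 690.3061 ms.
RT(3) = 295 + 119·log₂(4) = 295 + 119·2.0000 = 533.0000 ms.
Difference = 690.3061 − 533.0000 = 157.3061 ≈ 157.3 ms.

157.3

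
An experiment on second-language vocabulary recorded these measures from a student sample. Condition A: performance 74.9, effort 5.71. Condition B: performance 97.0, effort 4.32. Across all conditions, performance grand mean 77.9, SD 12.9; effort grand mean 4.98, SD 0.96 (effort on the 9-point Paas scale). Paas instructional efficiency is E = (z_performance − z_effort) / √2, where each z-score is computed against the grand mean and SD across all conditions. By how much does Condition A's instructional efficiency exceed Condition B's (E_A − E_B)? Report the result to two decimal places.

-2.24

Condition A: z_P = (74.9 − 77.9)/12.9 = -0.2326; z_E = (5.71 − 4.98)/0.96 = 0.7604; E_A = (-0.2326 − 0.7604)/√2 = -0.7022.
Condition B: z_P = (97.0 − 77.9)/12.9 = 1.4806; z_E = (4.32 − 4.98)/0.96 = -0.6875; E_B = (1.4806 − (-0.6875))/√2 = 1.5331.
E_A − E_B = -0.7022 − 1.5331 = -2.2353 ≈ -2.24.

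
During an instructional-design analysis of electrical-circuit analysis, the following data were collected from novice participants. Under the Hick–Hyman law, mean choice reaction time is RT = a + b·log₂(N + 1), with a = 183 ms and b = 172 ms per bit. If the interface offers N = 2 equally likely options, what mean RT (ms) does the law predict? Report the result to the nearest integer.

456

log₂(2 + 1) = log₂(3) = 1.5850.
RT = 183 + 172 × 1.5850 = 183 + 272.6200 = 455.6200 ms.
≈ 456 ms.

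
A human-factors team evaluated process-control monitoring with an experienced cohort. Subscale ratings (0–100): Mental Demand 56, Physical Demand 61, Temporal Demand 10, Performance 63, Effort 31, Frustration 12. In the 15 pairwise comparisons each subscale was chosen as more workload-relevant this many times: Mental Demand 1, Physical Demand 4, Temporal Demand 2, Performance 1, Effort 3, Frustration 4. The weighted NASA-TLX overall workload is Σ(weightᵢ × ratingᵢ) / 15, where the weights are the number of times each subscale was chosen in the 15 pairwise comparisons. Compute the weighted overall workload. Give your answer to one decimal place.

34.9

The tallies are the weights (they sum to 15).
Weighted sum = 1·56 + 4·61 + 2·10 + 1·63 + 3·31 + 4·12
            = 56 + 244 + 20 + 63 + 93 + 48 = 524.
Overall workload = 524 / 15 = 34.9333 ≈ 34.9.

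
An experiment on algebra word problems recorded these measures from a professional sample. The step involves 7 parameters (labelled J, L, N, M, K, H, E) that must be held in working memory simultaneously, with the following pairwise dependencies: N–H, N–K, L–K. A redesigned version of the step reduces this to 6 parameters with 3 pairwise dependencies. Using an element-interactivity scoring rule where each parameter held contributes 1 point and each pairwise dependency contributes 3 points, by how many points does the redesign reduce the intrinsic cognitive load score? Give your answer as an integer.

1

Original: 7 × 1 + 3 × 3 = 7 + 9 = 16.
Redesigned: 6 × 1 + 3 × 3 = 6 + 9 = 15.
Reduction = 16 − 15 = 1.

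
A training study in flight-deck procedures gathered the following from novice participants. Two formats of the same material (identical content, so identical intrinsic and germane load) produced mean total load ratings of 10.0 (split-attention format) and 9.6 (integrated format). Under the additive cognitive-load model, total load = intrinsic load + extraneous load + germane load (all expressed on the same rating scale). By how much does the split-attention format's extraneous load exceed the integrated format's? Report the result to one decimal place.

0.4

Intrinsic and germane load are equal across formats, so the difference in total load equals the difference in extraneous load.
Extraneous-load difference = 10.0 − 9.6 = 0.4.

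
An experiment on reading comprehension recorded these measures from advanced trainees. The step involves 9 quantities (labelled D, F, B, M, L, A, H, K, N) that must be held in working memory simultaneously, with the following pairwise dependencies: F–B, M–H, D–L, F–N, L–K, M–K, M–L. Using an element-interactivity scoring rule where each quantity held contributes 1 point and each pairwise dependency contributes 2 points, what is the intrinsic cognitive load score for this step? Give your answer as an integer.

23

Count of quantities held simultaneously: 9.
Count of pairwise dependencies listed: 7.
Element contribution: 9 × 1 = 9.
Interaction contribution: 7 × 2 = 14.
Intrinsic load = 9 + 14 = 23.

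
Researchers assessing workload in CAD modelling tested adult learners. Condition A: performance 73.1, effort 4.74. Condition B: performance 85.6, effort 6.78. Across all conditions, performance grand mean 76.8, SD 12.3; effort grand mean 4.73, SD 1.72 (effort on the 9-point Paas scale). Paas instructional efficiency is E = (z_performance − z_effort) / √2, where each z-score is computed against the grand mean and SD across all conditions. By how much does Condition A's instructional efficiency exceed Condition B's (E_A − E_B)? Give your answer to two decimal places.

0.12

Condition A: z_P = (73.1 − 76.8)/12.3 = -0.3008; z_E = (4.74 − 4.73)/1.72 = 0.0058; E_A = (-0.3008 − 0.0058)/√2 = -0.2168.
Condition B: z_P = (85.6 − 76.8)/12.3 = 0.7154; z_E = (6.78 − 4.73)/1.72 = 1.1919; E_B = (0.7154 − 1.1919)/√2 = -0.3369.
E_A − E_B = -0.2168 − (-0.3369) = 0.1201 ≈ 0.12.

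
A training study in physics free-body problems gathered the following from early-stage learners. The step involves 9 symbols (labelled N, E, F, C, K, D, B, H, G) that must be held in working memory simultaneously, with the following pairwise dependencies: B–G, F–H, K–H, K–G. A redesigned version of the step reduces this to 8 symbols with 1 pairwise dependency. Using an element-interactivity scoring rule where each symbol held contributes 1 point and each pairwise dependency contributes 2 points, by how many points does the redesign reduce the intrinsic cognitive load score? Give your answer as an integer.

7

Original: 9 × 1 + 4 × 2 = 9 + 8 = 17.
Redesigned: 8 × 1 + 1 × 2 = 8 + 2 = 10.
Reduction = 17 − 10 = 7.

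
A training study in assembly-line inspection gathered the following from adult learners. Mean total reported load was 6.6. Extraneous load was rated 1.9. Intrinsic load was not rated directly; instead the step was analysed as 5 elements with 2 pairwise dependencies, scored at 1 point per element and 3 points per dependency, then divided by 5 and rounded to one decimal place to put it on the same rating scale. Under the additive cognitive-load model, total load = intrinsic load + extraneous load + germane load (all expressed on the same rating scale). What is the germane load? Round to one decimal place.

Intrinsic (element-interactivity): (5 × 1 + 2 × 3) / 5 = 11 / 5 = 2.2000 → 2.2.
germane load = total − intrinsic − extraneous
             = 6.6 − 2.2 − 1.9 = 2.5.

2.5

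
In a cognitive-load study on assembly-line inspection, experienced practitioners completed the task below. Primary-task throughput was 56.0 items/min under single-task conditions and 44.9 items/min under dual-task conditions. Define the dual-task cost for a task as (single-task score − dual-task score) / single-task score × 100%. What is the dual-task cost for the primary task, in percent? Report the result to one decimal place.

19.8

Cost = (56.0 − 44.9) / 56.0 × 100%
     = 11.1000 / 56.0 × 100% = 19.8214%.
≈ 19.8%.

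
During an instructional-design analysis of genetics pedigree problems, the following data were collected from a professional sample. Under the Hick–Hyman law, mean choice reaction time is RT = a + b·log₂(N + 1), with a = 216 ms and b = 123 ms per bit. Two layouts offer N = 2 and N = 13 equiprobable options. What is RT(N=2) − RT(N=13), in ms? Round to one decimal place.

-273.4

RT(2) = 216 + 123·log₂(3) = 216 + 123·1.5850 = 410.9550 ms.
RT(13) = 216 + 123·log₂(14) = 216 + 123·3.8074 = 684.3102 ms.
Difference = 410.9550 − 684.3102 = -273.3552 ≈ -273.4 ms.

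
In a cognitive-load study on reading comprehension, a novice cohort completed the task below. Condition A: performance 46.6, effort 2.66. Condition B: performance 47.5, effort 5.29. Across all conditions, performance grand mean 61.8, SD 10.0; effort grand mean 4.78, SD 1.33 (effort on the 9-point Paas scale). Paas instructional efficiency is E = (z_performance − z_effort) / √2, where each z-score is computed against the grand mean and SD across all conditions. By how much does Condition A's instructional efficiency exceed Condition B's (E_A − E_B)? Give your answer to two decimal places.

Condition A: z_P = (46.6 − 61.8)/10.0 = -1.5200; z_E = (2.66 − 4.78)/1.33 = -1.5940; E_A = (-1.5200 − (-1.5940))/√2 = 0.0523.
Condition B: z_P = (47.5 − 61.8)/10.0 = -1.4300; z_E = (5.29 − 4.78)/1.33 = 0.3835; E_B = (-1.4300 − 0.3835)/√2 = -1.2823.
E_A − E_B = 0.0523 − (-1.2823) = 1.3346 ≈ 1.33.

1.33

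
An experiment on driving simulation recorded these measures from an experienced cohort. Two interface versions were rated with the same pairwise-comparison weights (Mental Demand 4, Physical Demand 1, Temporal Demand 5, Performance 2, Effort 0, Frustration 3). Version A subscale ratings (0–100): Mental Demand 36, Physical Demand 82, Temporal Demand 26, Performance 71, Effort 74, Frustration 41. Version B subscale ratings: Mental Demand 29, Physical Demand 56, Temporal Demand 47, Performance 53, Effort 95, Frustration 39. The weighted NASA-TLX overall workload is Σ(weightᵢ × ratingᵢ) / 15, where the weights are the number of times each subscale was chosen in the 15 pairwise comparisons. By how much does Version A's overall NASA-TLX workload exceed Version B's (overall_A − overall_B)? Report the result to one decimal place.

Version A weighted sum = 4·36 + 1·82 + 5·26 + 2·71 + 0·74 + 3·41 = 144 + 82 + 130 + 142 + 0 + 123 = 621; overall_A = 621/15 = 41.4000.
Version B weighted sum = 4·29 + 1·56 + 5·47 + 2·53 + 0·95 + 3·39 = 116 + 56 + 235 + 106 + 0 + 117 = 630; overall_B = 630/15 = 42.0000.
Difference = 41.4000 − 42.0000 = -0.6000 ≈ -0.6.

-0.6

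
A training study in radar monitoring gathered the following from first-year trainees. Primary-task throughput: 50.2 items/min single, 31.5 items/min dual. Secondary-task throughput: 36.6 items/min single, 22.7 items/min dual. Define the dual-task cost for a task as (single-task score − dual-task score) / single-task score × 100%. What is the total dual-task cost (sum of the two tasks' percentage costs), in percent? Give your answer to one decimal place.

75.2

Primary cost = (50.2 − 31.5) / 50.2 × 100% = 37.2510%.
Secondary cost = (36.6 − 22.7) / 36.6 × 100% = 37.9781%.
Total = 37.2510% + 37.9781% = 75.2291% ≈ 75.2%.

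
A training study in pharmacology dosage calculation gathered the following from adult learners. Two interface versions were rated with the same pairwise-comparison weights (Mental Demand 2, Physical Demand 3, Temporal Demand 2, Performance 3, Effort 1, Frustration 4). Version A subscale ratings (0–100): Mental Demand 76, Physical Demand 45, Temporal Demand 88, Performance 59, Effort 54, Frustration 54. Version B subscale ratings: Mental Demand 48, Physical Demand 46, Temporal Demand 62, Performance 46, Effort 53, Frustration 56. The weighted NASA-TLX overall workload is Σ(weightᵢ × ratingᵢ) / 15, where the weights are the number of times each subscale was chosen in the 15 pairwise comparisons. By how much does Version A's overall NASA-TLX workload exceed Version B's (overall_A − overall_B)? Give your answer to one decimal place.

9.1

Version A weighted sum = 2·76 + 3·45 + 2·88 + 3·59 + 1·54 + 4·54 = 152 + 135 + 176 + 177 + 54 + 216 = 910; overall_A = 910/15 = 60.6667.
Version B weighted sum = 2·48 + 3·46 + 2·62 + 3·46 + 1·53 + 4·56 = 96 + 138 + 124 + 138 + 53 + 224 = 773; overall_B = 773/15 = 51.5333.
Difference = 60.6667 − 51.5333 = 9.1334 ≈ 9.1.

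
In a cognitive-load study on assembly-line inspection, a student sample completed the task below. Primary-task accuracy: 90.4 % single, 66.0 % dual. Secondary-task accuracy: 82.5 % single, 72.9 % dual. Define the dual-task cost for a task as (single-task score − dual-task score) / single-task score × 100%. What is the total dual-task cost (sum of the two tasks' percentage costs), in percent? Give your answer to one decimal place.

Primary cost = (90.4 − 66.0) / 90.4 × 100% = 26.9912%.
Secondary cost = (82.5 − 72.9) / 82.5 × 100% = 11.6364%.
Total = 26.9912% + 11.6364% = 38.6276% ≈ 38.6%.

38.6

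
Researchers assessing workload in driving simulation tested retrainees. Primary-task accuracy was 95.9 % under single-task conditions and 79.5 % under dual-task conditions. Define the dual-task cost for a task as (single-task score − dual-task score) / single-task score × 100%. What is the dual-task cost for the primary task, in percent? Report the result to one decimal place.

Cost = (95.9 − 79.5) / 95.9 × 100%
     = 16.4000 / 95.9 × 100% = 17.1011%.
≈ 17.1%.

17.1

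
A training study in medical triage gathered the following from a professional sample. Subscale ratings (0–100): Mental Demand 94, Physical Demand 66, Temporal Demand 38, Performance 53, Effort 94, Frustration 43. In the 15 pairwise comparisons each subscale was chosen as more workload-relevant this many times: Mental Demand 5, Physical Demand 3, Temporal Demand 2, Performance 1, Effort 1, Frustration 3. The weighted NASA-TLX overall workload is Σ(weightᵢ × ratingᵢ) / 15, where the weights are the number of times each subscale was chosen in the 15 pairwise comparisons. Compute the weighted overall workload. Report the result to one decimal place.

68.0

The tallies are the weights (they sum to 15).
Weighted sum = 5·94 + 3·66 + 2·38 + 1·53 + 1·94 + 3·43
            = 470 + 198 + 76 + 53 + 94 + 129 = 1020.
Overall workload = 1020 / 15 = 68.0000 ≈ 68.0.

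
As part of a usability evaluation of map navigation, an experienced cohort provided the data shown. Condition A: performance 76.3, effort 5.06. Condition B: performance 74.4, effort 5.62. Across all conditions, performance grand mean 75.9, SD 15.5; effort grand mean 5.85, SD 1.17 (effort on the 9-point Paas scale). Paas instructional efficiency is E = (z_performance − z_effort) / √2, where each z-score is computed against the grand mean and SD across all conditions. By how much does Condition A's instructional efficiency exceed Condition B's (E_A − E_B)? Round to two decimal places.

0.43

Condition A: z_P = (76.3 − 75.9)/15.5 = 0.0258; z_E = (5.06 − 5.85)/1.17 = -0.6752; E_A = (0.0258 − (-0.6752))/√2 = 0.4957.
Condition B: z_P = (74.4 − 75.9)/15.5 = -0.0968; z_E = (5.62 − 5.85)/1.17 = -0.1966; E_B = (-0.0968 − (-0.1966))/√2 = 0.0706.
E_A − E_B = 0.4957 − 0.0706 = 0.4251 ≈ 0.43.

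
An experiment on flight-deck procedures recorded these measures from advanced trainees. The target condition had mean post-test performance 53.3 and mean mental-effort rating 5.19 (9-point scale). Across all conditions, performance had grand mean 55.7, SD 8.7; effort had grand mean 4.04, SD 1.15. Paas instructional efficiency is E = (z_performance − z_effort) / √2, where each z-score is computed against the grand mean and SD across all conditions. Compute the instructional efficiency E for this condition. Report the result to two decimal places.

z_performance = (53.3 − 55.7) / 8.7 = -2.4000 / 8.7 = -0.2759.
z_effort = (5.19 − 4.04) / 1.15 = 1.1500 / 1.15 = 1.0000.
z_P − z_E = -0.2759 − 1.0000 = -1.2759.
E = -1.2759 / √2 = -1.2759 / 1.41421 = -0.9022 ≈ -0.90.

-0.90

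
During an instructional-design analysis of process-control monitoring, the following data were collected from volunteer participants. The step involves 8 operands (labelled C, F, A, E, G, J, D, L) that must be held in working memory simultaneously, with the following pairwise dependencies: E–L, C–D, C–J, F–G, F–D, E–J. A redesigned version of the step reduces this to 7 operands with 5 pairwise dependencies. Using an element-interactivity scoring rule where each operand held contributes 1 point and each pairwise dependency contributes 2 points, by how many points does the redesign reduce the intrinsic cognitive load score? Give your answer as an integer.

Original: 8 × 1 + 6 × 2 = 8 + 12 = 20.
Redesigned: 7 × 1 + 5 × 2 = 7 + 10 = 17.
Reduction = 20 − 17 = 3.

3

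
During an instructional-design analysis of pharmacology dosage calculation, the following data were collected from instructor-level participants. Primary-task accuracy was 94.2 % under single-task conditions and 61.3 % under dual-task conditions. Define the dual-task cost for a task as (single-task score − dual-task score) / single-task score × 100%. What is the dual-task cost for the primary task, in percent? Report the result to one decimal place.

34.9

Cost = (94.2 − 61.3) / 94.2 × 100%
     = 32.9000 / 94.2 × 100% = 34.9257%.
≈ 34.9%.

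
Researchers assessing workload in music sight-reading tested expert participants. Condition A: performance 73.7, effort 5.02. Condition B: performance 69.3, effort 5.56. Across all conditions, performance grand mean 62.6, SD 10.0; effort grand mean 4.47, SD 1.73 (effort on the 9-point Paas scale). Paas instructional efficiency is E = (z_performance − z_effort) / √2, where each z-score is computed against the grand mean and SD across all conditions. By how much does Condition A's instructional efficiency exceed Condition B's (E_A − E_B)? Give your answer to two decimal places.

0.53

Condition A: z_P = (73.7 − 62.6)/10.0 = 1.1100; z_E = (5.02 − 4.47)/1.73 = 0.3179; E_A = (1.1100 − 0.3179)/√2 = 0.5601.
Condition B: z_P = (69.3 − 62.6)/10.0 = 0.6700; z_E = (5.56 − 4.47)/1.73 = 0.6301; E_B = (0.6700 − 0.6301)/√2 = 0.0282.
E_A − E_B = 0.5601 − 0.0282 = 0.5319 ≈ 0.53.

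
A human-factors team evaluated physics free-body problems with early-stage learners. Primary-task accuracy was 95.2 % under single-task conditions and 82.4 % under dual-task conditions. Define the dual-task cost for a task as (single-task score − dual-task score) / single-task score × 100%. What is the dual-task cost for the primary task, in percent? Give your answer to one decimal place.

Cost = (95.2 − 82.4) / 95.2 × 100%
     = 12.8000 / 95.2 × 100% = 13.4454%.
≈ 13.4%.

13.4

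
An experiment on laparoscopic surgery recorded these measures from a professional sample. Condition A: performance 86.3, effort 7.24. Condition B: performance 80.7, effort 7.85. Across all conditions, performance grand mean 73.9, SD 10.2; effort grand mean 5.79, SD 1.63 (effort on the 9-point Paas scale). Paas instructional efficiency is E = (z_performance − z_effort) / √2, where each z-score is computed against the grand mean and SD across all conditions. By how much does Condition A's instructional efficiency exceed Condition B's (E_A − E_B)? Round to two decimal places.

0.65

Condition A: z_P = (86.3 − 73.9)/10.2 = 1.2157; z_E = (7.24 − 5.79)/1.63 = 0.8896; E_A = (1.2157 − 0.8896)/√2 = 0.2306.
Condition B: z_P = (80.7 − 73.9)/10.2 = 0.6667; z_E = (7.85 − 5.79)/1.63 = 1.2638; E_B = (0.6667 − 1.2638)/√2 = -0.4222.
E_A − E_B = 0.2306 − (-0.4222) = 0.6528 ≈ 0.65.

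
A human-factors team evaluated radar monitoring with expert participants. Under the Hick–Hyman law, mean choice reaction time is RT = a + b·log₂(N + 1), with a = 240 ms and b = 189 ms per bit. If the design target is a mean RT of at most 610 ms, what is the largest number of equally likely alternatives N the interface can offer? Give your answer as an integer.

Set 240 + 189·log₂(N + 1) ≤ 610.
log₂(N + 1) ≤ (610 − 240) / 189 = 1.9577.
N + 1 ≤ 2^1.9577 = 3.8844.
N ≤ 2.8844, so the largest integer N is 2.

2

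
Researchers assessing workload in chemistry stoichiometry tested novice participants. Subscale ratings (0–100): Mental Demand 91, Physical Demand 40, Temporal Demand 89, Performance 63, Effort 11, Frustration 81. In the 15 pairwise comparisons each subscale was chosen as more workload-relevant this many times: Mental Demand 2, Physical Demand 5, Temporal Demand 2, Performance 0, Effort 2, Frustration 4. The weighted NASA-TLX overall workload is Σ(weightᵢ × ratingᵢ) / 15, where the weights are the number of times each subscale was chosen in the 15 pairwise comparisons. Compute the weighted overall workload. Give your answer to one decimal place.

The tallies are the weights (they sum to 15).
Weighted sum = 2·91 + 5·40 + 2·89 + 0·63 + 2·11 + 4·81
            = 182 + 200 + 178 + 0 + 22 + 324 = 906.
Overall workload = 906 / 15 = 60.4000 ≈ 60.4.

60.4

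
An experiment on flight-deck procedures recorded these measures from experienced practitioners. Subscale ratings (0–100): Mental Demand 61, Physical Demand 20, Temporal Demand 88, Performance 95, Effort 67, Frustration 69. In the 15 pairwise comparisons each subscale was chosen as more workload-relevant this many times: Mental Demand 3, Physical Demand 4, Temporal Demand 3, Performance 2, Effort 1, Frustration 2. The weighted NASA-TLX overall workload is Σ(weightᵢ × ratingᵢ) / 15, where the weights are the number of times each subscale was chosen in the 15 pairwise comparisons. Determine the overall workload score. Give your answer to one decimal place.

61.5

The tallies are the weights (they sum to 15).
Weighted sum = 3·61 + 4·20 + 3·88 + 2·95 + 1·67 + 2·69
            = 183 + 80 + 264 + 190 + 67 + 138 = 922.
Overall workload = 922 / 15 = 61.4667 ≈ 61.5.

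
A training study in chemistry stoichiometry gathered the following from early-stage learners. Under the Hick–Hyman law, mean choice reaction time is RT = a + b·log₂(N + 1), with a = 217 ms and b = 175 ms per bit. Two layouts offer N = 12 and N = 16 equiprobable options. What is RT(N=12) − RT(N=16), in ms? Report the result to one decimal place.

-67.7

RT(12) = 217 + 175·log₂(13) = 217 + 175·3.7004 = 864.5700 ms.
RT(16) = 217 + 175·log₂(17) = 217 + 175·4.0875 = 932.3125 ms.
Difference = 864.5700 − 932.3125 = -67.7425 ≈ -67.7 ms.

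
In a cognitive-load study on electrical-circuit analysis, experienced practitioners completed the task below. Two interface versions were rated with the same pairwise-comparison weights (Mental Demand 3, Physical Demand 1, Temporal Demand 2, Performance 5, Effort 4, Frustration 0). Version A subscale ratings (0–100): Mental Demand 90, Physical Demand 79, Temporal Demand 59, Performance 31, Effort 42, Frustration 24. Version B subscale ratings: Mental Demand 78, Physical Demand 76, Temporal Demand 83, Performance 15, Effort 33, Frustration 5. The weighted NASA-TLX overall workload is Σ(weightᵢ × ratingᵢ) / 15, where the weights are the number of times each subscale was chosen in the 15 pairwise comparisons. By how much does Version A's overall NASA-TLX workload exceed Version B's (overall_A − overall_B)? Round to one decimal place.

7.1

Version A weighted sum = 3·90 + 1·79 + 2·59 + 5·31 + 4·42 + 0·24 = 270 + 79 + 118 + 155 + 168 + 0 = 790; overall_A = 790/15 = 52.6667.
Version B weighted sum = 3·78 + 1·76 + 2·83 + 5·15 + 4·33 + 0·5 = 234 + 76 + 166 + 75 + 132 + 0 = 683; overall_B = 683/15 = 45.5333.
Difference = 52.6667 − 45.5333 = 7.1334 ≈ 7.1.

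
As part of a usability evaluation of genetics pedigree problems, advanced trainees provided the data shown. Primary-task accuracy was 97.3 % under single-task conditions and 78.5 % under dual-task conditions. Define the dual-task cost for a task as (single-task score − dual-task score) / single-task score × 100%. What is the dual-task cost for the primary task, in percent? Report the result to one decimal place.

19.3

Cost = (97.3 − 78.5) / 97.3 × 100%
     = 18.8000 / 97.3 × 100% = 19.3217%.
≈ 19.3%.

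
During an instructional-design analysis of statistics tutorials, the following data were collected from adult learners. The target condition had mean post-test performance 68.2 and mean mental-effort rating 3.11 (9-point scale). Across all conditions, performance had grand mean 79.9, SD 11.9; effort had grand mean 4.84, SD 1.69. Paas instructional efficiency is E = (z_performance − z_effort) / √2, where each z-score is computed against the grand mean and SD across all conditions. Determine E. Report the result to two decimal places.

z_performance = (68.2 − 79.9) / 11.9 = -11.7000 / 11.9 = -0.9832.
z_effort = (3.11 − 4.84) / 1.69 = -1.7300 / 1.69 = -1.0237.
z_P − z_E = -0.9832 − (-1.0237) = 0.0405.
E = 0.0405 / √2 = 0.0405 / 1.41421 = 0.0286 ≈ 0.03.

0.03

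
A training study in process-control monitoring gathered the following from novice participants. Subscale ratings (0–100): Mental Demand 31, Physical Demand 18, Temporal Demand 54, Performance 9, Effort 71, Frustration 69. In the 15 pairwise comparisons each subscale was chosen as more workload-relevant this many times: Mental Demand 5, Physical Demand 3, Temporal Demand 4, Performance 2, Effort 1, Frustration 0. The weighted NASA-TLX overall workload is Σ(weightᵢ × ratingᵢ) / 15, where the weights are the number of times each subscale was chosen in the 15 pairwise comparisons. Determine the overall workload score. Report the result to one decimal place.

34.3

The tallies are the weights (they sum to 15).
Weighted sum = 5·31 + 3·18 + 4·54 + 2·9 + 1·71 + 0·69
            = 155 + 54 + 216 + 18 + 71 + 0 = 514.
Overall workload = 514 / 15 = 34.2667 ≈ 34.3.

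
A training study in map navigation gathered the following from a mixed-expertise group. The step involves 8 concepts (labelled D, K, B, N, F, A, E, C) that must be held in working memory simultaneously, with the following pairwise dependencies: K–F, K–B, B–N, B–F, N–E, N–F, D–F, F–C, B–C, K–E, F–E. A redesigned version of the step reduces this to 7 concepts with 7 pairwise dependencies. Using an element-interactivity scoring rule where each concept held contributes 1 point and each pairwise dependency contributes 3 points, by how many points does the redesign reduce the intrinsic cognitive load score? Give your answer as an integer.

Original: 8 × 1 + 11 × 3 = 8 + 33 = 41.
Redesigned: 7 × 1 + 7 × 3 = 7 + 21 = 28.
Reduction = 41 − 28 = 13.

13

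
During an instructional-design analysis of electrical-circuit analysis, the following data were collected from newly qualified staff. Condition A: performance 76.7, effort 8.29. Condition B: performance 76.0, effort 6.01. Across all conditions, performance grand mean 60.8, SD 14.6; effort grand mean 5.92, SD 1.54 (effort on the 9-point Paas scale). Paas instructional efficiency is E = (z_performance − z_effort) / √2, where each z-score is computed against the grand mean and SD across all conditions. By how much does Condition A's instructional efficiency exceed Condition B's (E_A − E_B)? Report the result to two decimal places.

-1.01

Condition A: z_P = (76.7 − 60.8)/14.6 = 1.0890; z_E = (8.29 − 5.92)/1.54 = 1.5390; E_A = (1.0890 − 1.5390)/√2 = -0.3182.
Condition B: z_P = (76.0 − 60.8)/14.6 = 1.0411; z_E = (6.01 − 5.92)/1.54 = 0.0584; E_B = (1.0411 − 0.0584)/√2 = 0.6949.
E_A − E_B = -0.3182 − 0.6949 = -1.0131 ≈ -1.01.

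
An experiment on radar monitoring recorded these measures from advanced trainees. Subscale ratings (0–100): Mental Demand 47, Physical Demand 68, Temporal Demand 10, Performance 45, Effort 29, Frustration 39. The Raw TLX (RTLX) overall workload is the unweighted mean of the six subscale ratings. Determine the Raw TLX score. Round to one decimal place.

Sum of ratings = 47 + 68 + 10 + 45 + 29 + 39 = 238.
RTLX = 238 / 6 = 39.6667 ≈ 39.7.

39.7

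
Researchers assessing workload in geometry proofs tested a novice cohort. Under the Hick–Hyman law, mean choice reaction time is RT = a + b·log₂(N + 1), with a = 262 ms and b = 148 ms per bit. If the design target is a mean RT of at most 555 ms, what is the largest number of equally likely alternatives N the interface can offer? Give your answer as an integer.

2

Set 262 + 148·log₂(N + 1) ≤ 555.
log₂(N + 1) ≤ (555 − 262) / 148 = 1.9797.
N + 1 ≤ 2^1.9797 = 3.9441.
N ≤ 2.9441, so the largest integer N is 2.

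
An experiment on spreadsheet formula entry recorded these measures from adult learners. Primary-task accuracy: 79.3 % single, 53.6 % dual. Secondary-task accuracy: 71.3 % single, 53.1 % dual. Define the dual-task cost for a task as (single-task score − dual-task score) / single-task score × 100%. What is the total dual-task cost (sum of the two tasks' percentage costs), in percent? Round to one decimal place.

Primary cost = (79.3 − 53.6) / 79.3 × 100% = 32.4086%.
Secondary cost = (71.3 − 53.1) / 71.3 × 100% = 25.5259%.
Total = 32.4086% + 25.5259% = 57.9345% ≈ 57.9%.

57.9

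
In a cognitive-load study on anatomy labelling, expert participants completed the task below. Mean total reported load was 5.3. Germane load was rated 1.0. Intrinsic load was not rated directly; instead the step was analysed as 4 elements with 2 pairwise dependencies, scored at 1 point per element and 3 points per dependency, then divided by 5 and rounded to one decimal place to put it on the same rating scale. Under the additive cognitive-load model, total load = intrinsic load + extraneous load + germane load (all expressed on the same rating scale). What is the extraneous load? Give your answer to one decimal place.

2.3

Intrinsic (element-interactivity): (4 × 1 + 2 × 3) / 5 = 10 / 5 = 2.0000 → 2.0.
extraneous load = total − intrinsic − germane
             = 5.3 − 2.0 − 1.0 = 2.3.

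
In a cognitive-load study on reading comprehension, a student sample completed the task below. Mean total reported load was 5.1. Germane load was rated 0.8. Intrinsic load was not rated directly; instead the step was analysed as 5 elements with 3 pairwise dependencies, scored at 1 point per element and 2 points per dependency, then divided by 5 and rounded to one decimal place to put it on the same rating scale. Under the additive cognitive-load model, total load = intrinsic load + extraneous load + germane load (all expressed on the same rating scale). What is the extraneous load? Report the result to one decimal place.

Intrinsic (element-interactivity): (5 × 1 + 3 × 2) / 5 = 11 / 5 = 2.2000 → 2.2.
extraneous load = total − intrinsic − germane
             = 5.1 − 2.2 − 0.8 = 2.1.

2.1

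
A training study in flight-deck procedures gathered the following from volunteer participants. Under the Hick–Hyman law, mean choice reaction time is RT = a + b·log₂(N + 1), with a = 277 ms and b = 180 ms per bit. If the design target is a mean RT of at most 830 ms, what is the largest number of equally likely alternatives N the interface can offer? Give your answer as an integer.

Set 277 + 180·log₂(N + 1) ≤ 830.
log₂(N + 1) ≤ (830 − 277) / 180 = 3.0722.
N + 1 ≤ 2^3.0722 = 8.4105.
N ≤ 7.4105, so the largest integer N is 7.

7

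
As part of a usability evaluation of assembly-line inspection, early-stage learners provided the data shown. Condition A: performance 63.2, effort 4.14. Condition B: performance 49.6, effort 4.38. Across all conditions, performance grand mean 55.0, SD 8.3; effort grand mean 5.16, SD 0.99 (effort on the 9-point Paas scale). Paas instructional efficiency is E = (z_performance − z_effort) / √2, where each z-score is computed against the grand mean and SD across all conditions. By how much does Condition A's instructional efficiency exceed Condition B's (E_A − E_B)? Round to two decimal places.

1.33

Condition A: z_P = (63.2 − 55.0)/8.3 = 0.9880; z_E = (4.14 − 5.16)/0.99 = -1.0303; E_A = (0.9880 − (-1.0303))/√2 = 1.4272.
Condition B: z_P = (49.6 − 55.0)/8.3 = -0.6506; z_E = (4.38 − 5.16)/0.99 = -0.7879; E_B = (-0.6506 − (-0.7879))/√2 = 0.0971.
E_A − E_B = 1.4272 − 0.0971 = 1.3301 ≈ 1.33.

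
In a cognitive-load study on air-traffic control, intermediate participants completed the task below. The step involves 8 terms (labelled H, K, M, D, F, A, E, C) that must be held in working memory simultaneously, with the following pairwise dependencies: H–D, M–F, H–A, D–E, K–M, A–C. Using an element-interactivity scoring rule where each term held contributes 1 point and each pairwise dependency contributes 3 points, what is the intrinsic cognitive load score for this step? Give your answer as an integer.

26

Count of terms held simultaneously: 8.
Count of pairwise dependencies listed: 6.
Element contribution: 8 × 1 = 8.
Interaction contribution: 6 × 3 = 18.
Intrinsic load = 8 + 18 = 26.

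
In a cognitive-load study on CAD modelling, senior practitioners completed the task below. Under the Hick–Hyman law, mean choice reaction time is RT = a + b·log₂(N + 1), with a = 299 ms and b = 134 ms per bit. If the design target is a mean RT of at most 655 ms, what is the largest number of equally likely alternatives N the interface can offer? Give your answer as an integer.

Set 299 + 134·log₂(N + 1) ≤ 655.
log₂(N + 1) ≤ (655 − 299) / 134 = 2.6567.
N + 1 ≤ 2^2.6567 = 6.3059.
N ≤ 5.3059, so the largest integer N is 5.

5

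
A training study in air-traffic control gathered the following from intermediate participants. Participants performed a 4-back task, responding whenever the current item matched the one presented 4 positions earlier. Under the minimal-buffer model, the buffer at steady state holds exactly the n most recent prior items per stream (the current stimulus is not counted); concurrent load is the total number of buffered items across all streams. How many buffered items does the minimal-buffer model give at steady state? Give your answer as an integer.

The buffer holds the 4 most recent prior items.
Steady-state concurrent load = 4 items.

4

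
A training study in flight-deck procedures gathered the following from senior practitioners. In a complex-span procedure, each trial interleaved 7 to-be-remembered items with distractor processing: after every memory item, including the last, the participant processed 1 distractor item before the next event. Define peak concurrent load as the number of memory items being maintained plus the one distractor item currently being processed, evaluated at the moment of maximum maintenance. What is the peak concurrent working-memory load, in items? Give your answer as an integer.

Maintenance is greatest during the distractor(s) after memory item 7: all 7 memory items are being held.
One distractor item is concurrently being processed.
Peak concurrent load = 7 + 1 = 8 items.

8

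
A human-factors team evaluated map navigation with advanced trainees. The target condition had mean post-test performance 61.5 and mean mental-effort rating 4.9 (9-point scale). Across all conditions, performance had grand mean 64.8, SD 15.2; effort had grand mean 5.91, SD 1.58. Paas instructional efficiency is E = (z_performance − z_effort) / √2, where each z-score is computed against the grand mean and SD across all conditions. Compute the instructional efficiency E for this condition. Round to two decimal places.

z_performance = (61.5 − 64.8) / 15.2 = -3.3000 / 15.2 = -0.2171.
z_effort = (4.9 − 5.91) / 1.58 = -1.0100 / 1.58 = -0.6392.
z_P − z_E = -0.2171 − (-0.6392) = 0.4221.
E = 0.4221 / √2 = 0.4221 / 1.41421 = 0.2985 ≈ 0.30.

0.30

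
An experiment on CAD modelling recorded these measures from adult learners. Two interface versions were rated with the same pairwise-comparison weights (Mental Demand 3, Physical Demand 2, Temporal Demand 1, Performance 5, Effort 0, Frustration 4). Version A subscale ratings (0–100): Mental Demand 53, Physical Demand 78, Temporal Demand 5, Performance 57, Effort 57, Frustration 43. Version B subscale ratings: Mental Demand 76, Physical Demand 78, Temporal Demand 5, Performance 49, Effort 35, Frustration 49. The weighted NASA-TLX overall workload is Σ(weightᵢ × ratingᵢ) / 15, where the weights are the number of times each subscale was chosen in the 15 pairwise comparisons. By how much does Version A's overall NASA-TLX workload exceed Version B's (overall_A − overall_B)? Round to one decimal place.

Version A weighted sum = 3·53 + 2·78 + 1·5 + 5·57 + 0·57 + 4·43 = 159 + 156 + 5 + 285 + 0 + 172 = 777; overall_A = 777/15 = 51.8000.
Version B weighted sum = 3·76 + 2·78 + 1·5 + 5·49 + 0·35 + 4·49 = 228 + 156 + 5 + 245 + 0 + 196 = 830; overall_B = 830/15 = 55.3333.
Difference = 51.8000 − 55.3333 = -3.5333 ≈ -3.5.

-3.5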